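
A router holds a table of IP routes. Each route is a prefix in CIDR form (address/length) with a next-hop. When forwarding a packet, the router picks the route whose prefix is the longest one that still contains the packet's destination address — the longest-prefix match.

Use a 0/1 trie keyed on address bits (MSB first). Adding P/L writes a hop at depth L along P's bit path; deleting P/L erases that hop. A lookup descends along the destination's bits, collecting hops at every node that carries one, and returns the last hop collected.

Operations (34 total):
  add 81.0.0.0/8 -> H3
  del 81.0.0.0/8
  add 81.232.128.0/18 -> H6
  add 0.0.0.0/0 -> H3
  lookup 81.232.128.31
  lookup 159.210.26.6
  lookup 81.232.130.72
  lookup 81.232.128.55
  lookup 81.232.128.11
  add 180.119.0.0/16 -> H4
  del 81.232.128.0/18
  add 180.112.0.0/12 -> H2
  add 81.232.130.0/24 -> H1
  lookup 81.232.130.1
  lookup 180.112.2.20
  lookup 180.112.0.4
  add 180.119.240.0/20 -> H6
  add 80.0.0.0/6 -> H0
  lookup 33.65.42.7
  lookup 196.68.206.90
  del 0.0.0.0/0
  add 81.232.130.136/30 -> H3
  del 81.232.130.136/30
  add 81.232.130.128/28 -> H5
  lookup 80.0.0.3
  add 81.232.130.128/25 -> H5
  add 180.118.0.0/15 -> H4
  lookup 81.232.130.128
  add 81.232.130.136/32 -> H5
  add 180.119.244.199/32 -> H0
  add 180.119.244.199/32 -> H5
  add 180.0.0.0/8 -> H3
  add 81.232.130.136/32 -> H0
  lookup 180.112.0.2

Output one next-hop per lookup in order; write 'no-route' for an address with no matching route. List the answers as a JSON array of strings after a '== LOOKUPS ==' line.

Apply in order:
  add 81.0.0.0/8 -> H3 at depth 8
  - 81.0.0.0/8 clear@8
  add 81.232.128.0/18 -> H6 at depth 18
  add 0.0.0.0/0 -> H3 at depth 0
  ? 81.232.128.31  path d0:H3→d1:-→d2:-→d3:-→d4:-→d5:-→d6:-→d7:-→d8:-→d9:-→d10:-→d11:-→d12:-→d13:-→d14:-→d15:-→d16:-→d17:-→d18:H6  best=H6
  ? 159.210.26.6  path d0:H3  best=H3
  ? 81.232.130.72  path d0:H3→d1:-→d2:-→d3:-→d4:-→d5:-→d6:-→d7:-→d8:-→d9:-→d10:-→d11:-→d12:-→d13:-→d14:-→d15:-→d16:-→d17:-→d18:H6  best=H6
  ? 81.232.128.55  path d0:H3→d1:-→d2:-→d3:-→d4:-→d5:-→d6:-→d7:-→d8:-→d9:-→d10:-→d11:-→d12:-→d13:-→d14:-→d15:-→d16:-→d17:-→d18:H6  best=H6
  ? 81.232.128.11  path d0:H3→d1:-→d2:-→d3:-→d4:-→d5:-→d6:-→d7:-→d8:-→d9:-→d10:-→d11:-→d12:-→d13:-→d14:-→d15:-→d16:-→d17:-→d18:H6  best=H6
  add 180.119.0.0/16 -> H4 at depth 16
  - 81.232.128.0/18 clear@18
  add 180.112.0.0/12 -> H2 at depth 12
  add 81.232.130.0/24 -> H1 at depth 24
  ? 81.232.130.1  path d0:H3→d1:-→d2:-→d3:-→d4:-→d5:-→d6:-→d7:-→d8:-→d9:-→d10:-→d11:-→d12:-→d13:-→d14:-→d15:-→d16:-→d17:-→d18:-→d19:-→d20:-→d21:-→d22:-→d23:-→d24:H1  best=H1
  ? 180.112.2.20  path d0:H3→d1:-→d2:-→d3:-→d4:-→d5:-→d6:-→d7:-→d8:-→d9:-→d10:-→d11:-→d12:H2→d13:-  best=H2
  ? 180.112.0.4  path d0:H3→d1:-→d2:-→d3:-→d4:-→d5:-→d6:-→d7:-→d8:-→d9:-→d10:-→d11:-→d12:H2→d13:-  best=H2
  add 180.119.240.0/20 -> H6 at depth 20
  add 80.0.0.0/6 -> H0 at depth 6
  ? 33.65.42.7  path d0:H3→d1:-  best=H3
  ? 196.68.206.90  path d0:H3→d1:-  best=H3
  - 0.0.0.0/0 clear@0
  add 81.232.130.136/30 -> H3 at depth 30
  - 81.232.130.136/30 clear@30
  add 81.232.130.128/28 -> H5 at depth 28
  ? 80.0.0.3  path d0:-→d1:-→d2:-→d3:-→d4:-→d5:-→d6:H0→d7:-  best=H0
  add 81.232.130.128/25 -> H5 at depth 25
  add 180.118.0.0/15 -> H4 at depth 15
  ? 81.232.130.128  path d0:-→d1:-→d2:-→d3:-→d4:-→d5:-→d6:H0→d7:-→d8:-→d9:-→d10:-→d11:-→d12:-→d13:-→d14:-→d15:-→d16:-→d17:-→d18:-→d19:-→d20:-→d21:-→d22:-→d23:-→d24:H1→d25:H5→d26:-→d27:-→d28:H5  best=H5
  add 81.232.130.136/32 -> H5 at depth 32
  add 180.119.244.199/32 -> H0 at depth 32
  add 180.119.244.199/32 -> H5 at depth 32
  add 180.0.0.0/8 -> H3 at depth 8
  add 81.232.130.136/32 -> H0 at depth 32
  ? 180.112.0.2  path d0:-→d1:-→d2:-→d3:-→d4:-→d5:-→d6:-→d7:-→d8:H3→d9:-→d10:-→d11:-→d12:H2→d13:-  best=H2

== LOOKUPS ==
["H6","H3","H6","H6","H6","H1","H2","H2","H3","H3","H0","H5","H2"]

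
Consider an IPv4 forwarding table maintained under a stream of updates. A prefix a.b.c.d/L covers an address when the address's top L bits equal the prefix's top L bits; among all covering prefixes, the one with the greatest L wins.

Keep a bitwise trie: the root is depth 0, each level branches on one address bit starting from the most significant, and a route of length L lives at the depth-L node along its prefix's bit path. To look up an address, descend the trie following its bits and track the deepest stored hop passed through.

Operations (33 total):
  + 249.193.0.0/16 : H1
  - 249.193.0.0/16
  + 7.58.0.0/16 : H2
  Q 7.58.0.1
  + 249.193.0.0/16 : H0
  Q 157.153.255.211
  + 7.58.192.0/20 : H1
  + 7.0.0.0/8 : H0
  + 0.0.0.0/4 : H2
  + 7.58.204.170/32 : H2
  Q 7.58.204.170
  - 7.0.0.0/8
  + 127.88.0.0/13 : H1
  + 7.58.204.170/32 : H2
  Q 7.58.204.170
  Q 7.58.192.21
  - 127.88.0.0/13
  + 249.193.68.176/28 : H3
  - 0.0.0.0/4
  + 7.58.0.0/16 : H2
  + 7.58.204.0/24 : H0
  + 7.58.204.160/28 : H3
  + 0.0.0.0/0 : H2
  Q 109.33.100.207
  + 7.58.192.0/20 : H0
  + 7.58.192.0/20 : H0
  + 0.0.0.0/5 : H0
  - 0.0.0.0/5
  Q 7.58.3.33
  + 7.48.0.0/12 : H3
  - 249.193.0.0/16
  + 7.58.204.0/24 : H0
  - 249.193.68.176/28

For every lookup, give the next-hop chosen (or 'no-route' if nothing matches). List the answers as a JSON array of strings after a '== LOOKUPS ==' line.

Process each operation:
  add 249.193.0.0/16 -> H1 at depth 16
  - 249.193.0.0/16 clear@16
  add 7.58.0.0/16 -> H2 at depth 16
  Q 7.58.0.1: descend 0000011100111010 ; hops seen [H2] ; pick H2
  add 249.193.0.0/16 -> H0 at depth 16
  Q 157.153.255.211: descend 1 ; hops seen [∅] ; pick no-route
  add 7.58.192.0/20 -> H1 at depth 20
  add 7.0.0.0/8 -> H0 at depth 8
  add 0.0.0.0/4 -> H2 at depth 4
  add 7.58.204.170/32 -> H2 at depth 32
  Q 7.58.204.170: descend 00000111001110101100110010101010 ; hops seen [H2,H0,H2,H1,H2] ; pick H2
  - 7.0.0.0/8 clear@8
  add 127.88.0.0/13 -> H1 at depth 13
  add 7.58.204.170/32 -> H2 at depth 32
  Q 7.58.204.170: descend 00000111001110101100110010101010 ; hops seen [H2,H2,H1,H2] ; pick H2
  Q 7.58.192.21: descend 00000111001110101100 ; hops seen [H2,H2,H1] ; pick H1
  - 127.88.0.0/13 clear@13
  add 249.193.68.176/28 -> H3 at depth 28
  - 0.0.0.0/4 clear@4
  add 7.58.0.0/16 -> H2 at depth 16
  add 7.58.204.0/24 -> H0 at depth 24
  add 7.58.204.160/28 -> H3 at depth 28
  add 0.0.0.0/0 -> H2 at depth 0
  Q 109.33.100.207: descend 011 ; hops seen [H2] ; pick H2
  add 7.58.192.0/20 -> H0 at depth 20
  add 7.58.192.0/20 -> H0 at depth 20
  add 0.0.0.0/5 -> H0 at depth 5
  - 0.0.0.0/5 clear@5
  Q 7.58.3.33: descend 0000011100111010 ; hops seen [H2,H2] ; pick H2
  add 7.48.0.0/12 -> H3 at depth 12
  - 249.193.0.0/16 clear@16
  add 7.58.204.0/24 -> H0 at depth 24
  - 249.193.68.176/28 clear@28

== LOOKUPS ==
["H2","no-route","H2","H2","H1","H2","H2"]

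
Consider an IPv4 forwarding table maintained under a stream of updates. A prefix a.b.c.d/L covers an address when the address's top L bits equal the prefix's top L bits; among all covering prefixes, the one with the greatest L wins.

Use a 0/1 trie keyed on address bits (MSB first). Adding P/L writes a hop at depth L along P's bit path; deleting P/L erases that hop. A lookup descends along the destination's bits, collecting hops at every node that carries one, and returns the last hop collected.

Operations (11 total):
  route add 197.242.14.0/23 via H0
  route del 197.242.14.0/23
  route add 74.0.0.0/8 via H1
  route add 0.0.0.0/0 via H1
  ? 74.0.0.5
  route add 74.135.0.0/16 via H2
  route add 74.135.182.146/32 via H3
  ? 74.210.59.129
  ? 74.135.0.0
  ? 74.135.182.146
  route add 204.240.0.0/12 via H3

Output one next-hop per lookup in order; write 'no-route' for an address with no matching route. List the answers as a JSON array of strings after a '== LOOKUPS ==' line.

Apply in order:
  add 197.242.14.0/23 -> H0 at depth 23
  del 197.242.14.0/23 (clear depth 23)
  add 74.0.0.0/8 -> H1 at depth 8
  add 0.0.0.0/0 -> H1 at depth 0
  Q 74.0.0.5: descend 01001010 ; hops seen [H1,H1] ; pick H1
  add 74.135.0.0/16 -> H2 at depth 16
  add 74.135.182.146/32 -> H3 at depth 32
  Q 74.210.59.129: descend 010010101 ; hops seen [H1,H1] ; pick H1
  Q 74.135.0.0: descend 0100101010000111 ; hops seen [H1,H1,H2] ; pick H2
  Q 74.135.182.146: descend 01001010100001111011011010010010 ; hops seen [H1,H1,H2,H3] ; pick H3
  add 204.240.0.0/12 -> H3 at depth 12

== LOOKUPS ==
["H1","H1","H2","H3"]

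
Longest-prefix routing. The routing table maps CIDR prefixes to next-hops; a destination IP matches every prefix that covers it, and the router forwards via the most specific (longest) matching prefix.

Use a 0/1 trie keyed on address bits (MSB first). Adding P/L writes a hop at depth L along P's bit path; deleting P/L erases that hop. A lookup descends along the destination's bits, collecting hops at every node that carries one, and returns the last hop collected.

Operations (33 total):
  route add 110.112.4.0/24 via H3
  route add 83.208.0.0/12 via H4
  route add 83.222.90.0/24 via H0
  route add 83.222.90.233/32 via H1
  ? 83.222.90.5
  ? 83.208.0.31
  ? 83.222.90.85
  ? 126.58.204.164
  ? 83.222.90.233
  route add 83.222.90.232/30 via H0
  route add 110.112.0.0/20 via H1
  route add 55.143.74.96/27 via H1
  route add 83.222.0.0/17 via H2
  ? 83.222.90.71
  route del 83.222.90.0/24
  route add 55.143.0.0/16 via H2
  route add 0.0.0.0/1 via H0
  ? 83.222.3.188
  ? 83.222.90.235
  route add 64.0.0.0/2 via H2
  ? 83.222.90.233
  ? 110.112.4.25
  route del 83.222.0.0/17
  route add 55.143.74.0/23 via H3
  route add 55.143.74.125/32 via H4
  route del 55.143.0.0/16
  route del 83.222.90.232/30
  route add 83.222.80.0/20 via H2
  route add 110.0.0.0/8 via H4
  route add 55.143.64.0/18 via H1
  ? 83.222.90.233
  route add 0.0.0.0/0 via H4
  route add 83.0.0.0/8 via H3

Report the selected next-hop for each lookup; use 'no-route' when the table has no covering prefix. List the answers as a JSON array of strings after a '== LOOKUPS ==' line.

Apply in order:
  + 110.112.4.0/24 (H3) depth=24
  + 83.208.0.0/12 (H4) depth=12
  + 83.222.90.0/24 (H0) depth=24
  + 83.222.90.233/32 (H1) depth=32
  Q 83.222.90.5: descend 010100111101111001011010 ; hops seen [H4,H0] ; pick H0
  Q 83.208.0.31: descend 010100111101 ; hops seen [H4] ; pick H4
  Q 83.222.90.85: descend 010100111101111001011010 ; hops seen [H4,H0] ; pick H0
  Q 126.58.204.164: descend 011 ; hops seen [∅] ; pick no-route
  Q 83.222.90.233: descend 01010011110111100101101011101001 ; hops seen [H4,H0,H1] ; pick H1
  + 83.222.90.232/30 (H0) depth=30
  + 110.112.0.0/20 (H1) depth=20
  + 55.143.74.96/27 (H1) depth=27
  + 83.222.0.0/17 (H2) depth=17
  Q 83.222.90.71: descend 010100111101111001011010 ; hops seen [H4,H2,H0] ; pick H0
  - 83.222.90.0/24 clear@24
  + 55.143.0.0/16 (H2) depth=16
  + 0.0.0.0/1 (H0) depth=1
  Q 83.222.3.188: descend 01010011110111100 ; hops seen [H0,H4,H2] ; pick H2
  Q 83.222.90.235: descend 010100111101111001011010111010 ; hops seen [H0,H4,H2,H0] ; pick H0
  + 64.0.0.0/2 (H2) depth=2
  Q 83.222.90.233: descend 01010011110111100101101011101001 ; hops seen [H0,H2,H4,H2,H0,H1] ; pick H1
  Q 110.112.4.25: descend 011011100111000000000100 ; hops seen [H0,H2,H1,H3] ; pick H3
  - 83.222.0.0/17 clear@17
  + 55.143.74.0/23 (H3) depth=23
  + 55.143.74.125/32 (H4) depth=32
  - 55.143.0.0/16 clear@16
  - 83.222.90.232/30 clear@30
  + 83.222.80.0/20 (H2) depth=20
  + 110.0.0.0/8 (H4) depth=8
  + 55.143.64.0/18 (H1) depth=18
  Q 83.222.90.233: descend 01010011110111100101101011101001 ; hops seen [H0,H2,H4,H2,H1] ; pick H1
  + 0.0.0.0/0 (H4) depth=0
  + 83.0.0.0/8 (H3) depth=8

== LOOKUPS ==
["H0","H4","H0","no-route","H1","H0","H2","H0","H1","H3","H1"]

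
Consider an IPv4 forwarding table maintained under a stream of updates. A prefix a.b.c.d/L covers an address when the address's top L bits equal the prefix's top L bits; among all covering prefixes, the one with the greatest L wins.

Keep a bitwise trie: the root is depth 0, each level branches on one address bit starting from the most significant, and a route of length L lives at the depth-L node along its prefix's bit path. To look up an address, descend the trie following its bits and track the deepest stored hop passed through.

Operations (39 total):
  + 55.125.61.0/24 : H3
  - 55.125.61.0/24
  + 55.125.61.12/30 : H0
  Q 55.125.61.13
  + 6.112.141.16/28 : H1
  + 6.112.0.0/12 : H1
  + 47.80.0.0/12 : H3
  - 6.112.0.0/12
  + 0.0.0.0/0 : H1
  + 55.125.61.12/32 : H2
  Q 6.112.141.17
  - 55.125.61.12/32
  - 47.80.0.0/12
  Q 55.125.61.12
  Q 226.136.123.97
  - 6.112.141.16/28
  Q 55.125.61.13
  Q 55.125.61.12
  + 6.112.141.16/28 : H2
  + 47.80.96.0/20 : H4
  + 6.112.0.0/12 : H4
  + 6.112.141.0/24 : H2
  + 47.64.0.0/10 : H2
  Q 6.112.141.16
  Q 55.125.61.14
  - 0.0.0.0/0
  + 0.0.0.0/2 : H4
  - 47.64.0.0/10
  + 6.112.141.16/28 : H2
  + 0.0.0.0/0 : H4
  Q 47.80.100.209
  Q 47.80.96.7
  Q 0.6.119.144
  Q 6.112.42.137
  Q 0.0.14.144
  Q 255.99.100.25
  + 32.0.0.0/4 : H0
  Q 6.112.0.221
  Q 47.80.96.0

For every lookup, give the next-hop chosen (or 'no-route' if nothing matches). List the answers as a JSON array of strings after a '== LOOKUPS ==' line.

Trace:
  add 55.125.61.0/24 -> H3 at depth 24
  - 55.125.61.0/24 clear@24
  add 55.125.61.12/30 -> H0 at depth 30
  lookup 55.125.61.13: bits 001101110111110100111101000011 walk d0:-→d1:-→d2:-→d3:-→d4:-→d5:-→d6:-→d7:-→d8:-→d9:-→d10:-→d11:-→d12:-→d13:-→d14:-→d15:-→d16:-→d17:-→d18:-→d19:-→d20:-→d21:-→d22:-→d23:-→d24:-→d25:-→d26:-→d27:-→d28:-→d29:-→d30:H0 -> H0
  add 6.112.141.16/28 -> H1 at depth 28
  add 6.112.0.0/12 -> H1 at depth 12
  add 47.80.0.0/12 -> H3 at depth 12
  - 6.112.0.0/12 clear@12
  add 0.0.0.0/0 -> H1 at depth 0
  add 55.125.61.12/32 -> H2 at depth 32
  lookup 6.112.141.17: bits 0000011001110000100011010001 walk d0:H1→d1:-→d2:-→d3:-→d4:-→d5:-→d6:-→d7:-→d8:-→d9:-→d10:-→d11:-→d12:-→d13:-→d14:-→d15:-→d16:-→d17:-→d18:-→d19:-→d20:-→d21:-→d22:-→d23:-→d24:-→d25:-→d26:-→d27:-→d28:H1 -> H1
  - 55.125.61.12/32 clear@32
  - 47.80.0.0/12 clear@12
  lookup 55.125.61.12: bits 00110111011111010011110100001100 walk d0:H1→d1:-→d2:-→d3:-→d4:-→d5:-→d6:-→d7:-→d8:-→d9:-→d10:-→d11:-→d12:-→d13:-→d14:-→d15:-→d16:-→d17:-→d18:-→d19:-→d20:-→d21:-→d22:-→d23:-→d24:-→d25:-→d26:-→d27:-→d28:-→d29:-→d30:H0→d31:-→d32:- -> H0
  lookup 226.136.123.97: bits ε walk d0:H1 -> H1
  - 6.112.141.16/28 clear@28
  lookup 55.125.61.13: bits 0011011101111101001111010000110 walk d0:H1→d1:-→d2:-→d3:-→d4:-→d5:-→d6:-→d7:-→d8:-→d9:-→d10:-→d11:-→d12:-→d13:-→d14:-→d15:-→d16:-→d17:-→d18:-→d19:-→d20:-→d21:-→d22:-→d23:-→d24:-→d25:-→d26:-→d27:-→d28:-→d29:-→d30:H0→d31:- -> H0
  lookup 55.125.61.12: bits 00110111011111010011110100001100 walk d0:H1→d1:-→d2:-→d3:-→d4:-→d5:-→d6:-→d7:-→d8:-→d9:-→d10:-→d11:-→d12:-→d13:-→d14:-→d15:-→d16:-→d17:-→d18:-→d19:-→d20:-→d21:-→d22:-→d23:-→d24:-→d25:-→d26:-→d27:-→d28:-→d29:-→d30:H0→d31:-→d32:- -> H0
  add 6.112.141.16/28 -> H2 at depth 28
  add 47.80.96.0/20 -> H4 at depth 20
  add 6.112.0.0/12 -> H4 at depth 12
  add 6.112.141.0/24 -> H2 at depth 24
  add 47.64.0.0/10 -> H2 at depth 10
  lookup 6.112.141.16: bits 0000011001110000100011010001 walk d0:H1→d1:-→d2:-→d3:-→d4:-→d5:-→d6:-→d7:-→d8:-→d9:-→d10:-→d11:-→d12:H4→d13:-→d14:-→d15:-→d16:-→d17:-→d18:-→d19:-→d20:-→d21:-→d22:-→d23:-→d24:H2→d25:-→d26:-→d27:-→d28:H2 -> H2
  lookup 55.125.61.14: bits 001101110111110100111101000011 walk d0:H1→d1:-→d2:-→d3:-→d4:-→d5:-→d6:-→d7:-→d8:-→d9:-→d10:-→d11:-→d12:-→d13:-→d14:-→d15:-→d16:-→d17:-→d18:-→d19:-→d20:-→d21:-→d22:-→d23:-→d24:-→d25:-→d26:-→d27:-→d28:-→d29:-→d30:H0 -> H0
  - 0.0.0.0/0 clear@0
  add 0.0.0.0/2 -> H4 at depth 2
  - 47.64.0.0/10 clear@10
  add 6.112.141.16/28 -> H2 at depth 28
  add 0.0.0.0/0 -> H4 at depth 0
  lookup 47.80.100.209: bits 00101111010100000110 walk d0:H4→d1:-→d2:H4→d3:-→d4:-→d5:-→d6:-→d7:-→d8:-→d9:-→d10:-→d11:-→d12:-→d13:-→d14:-→d15:-→d16:-→d17:-→d18:-→d19:-→d20:H4 -> H4
  lookup 47.80.96.7: bits 00101111010100000110 walk d0:H4→d1:-→d2:H4→d3:-→d4:-→d5:-→d6:-→d7:-→d8:-→d9:-→d10:-→d11:-→d12:-→d13:-→d14:-→d15:-→d16:-→d17:-→d18:-→d19:-→d20:H4 -> H4
  lookup 0.6.119.144: bits 00000 walk d0:H4→d1:-→d2:H4→d3:-→d4:-→d5:- -> H4
  lookup 6.112.42.137: bits 0000011001110000 walk d0:H4→d1:-→d2:H4→d3:-→d4:-→d5:-→d6:-→d7:-→d8:-→d9:-→d10:-→d11:-→d12:H4→d13:-→d14:-→d15:-→d16:- -> H4
  lookup 0.0.14.144: bits 00000 walk d0:H4→d1:-→d2:H4→d3:-→d4:-→d5:- -> H4
  lookup 255.99.100.25: bits ε walk d0:H4 -> H4
  add 32.0.0.0/4 -> H0 at depth 4
  lookup 6.112.0.221: bits 0000011001110000 walk d0:H4→d1:-→d2:H4→d3:-→d4:-→d5:-→d6:-→d7:-→d8:-→d9:-→d10:-→d11:-→d12:H4→d13:-→d14:-→d15:-→d16:- -> H4
  lookup 47.80.96.0: bits 00101111010100000110 walk d0:H4→d1:-→d2:H4→d3:-→d4:H0→d5:-→d6:-→d7:-→d8:-→d9:-→d10:-→d11:-→d12:-→d13:-→d14:-→d15:-→d16:-→d17:-→d18:-→d19:-→d20:H4 -> H4

== LOOKUPS ==
["H0","H1","H0","H1","H0","H0","H2","H0","H4","H4","H4","H4","H4","H4","H4","H4"]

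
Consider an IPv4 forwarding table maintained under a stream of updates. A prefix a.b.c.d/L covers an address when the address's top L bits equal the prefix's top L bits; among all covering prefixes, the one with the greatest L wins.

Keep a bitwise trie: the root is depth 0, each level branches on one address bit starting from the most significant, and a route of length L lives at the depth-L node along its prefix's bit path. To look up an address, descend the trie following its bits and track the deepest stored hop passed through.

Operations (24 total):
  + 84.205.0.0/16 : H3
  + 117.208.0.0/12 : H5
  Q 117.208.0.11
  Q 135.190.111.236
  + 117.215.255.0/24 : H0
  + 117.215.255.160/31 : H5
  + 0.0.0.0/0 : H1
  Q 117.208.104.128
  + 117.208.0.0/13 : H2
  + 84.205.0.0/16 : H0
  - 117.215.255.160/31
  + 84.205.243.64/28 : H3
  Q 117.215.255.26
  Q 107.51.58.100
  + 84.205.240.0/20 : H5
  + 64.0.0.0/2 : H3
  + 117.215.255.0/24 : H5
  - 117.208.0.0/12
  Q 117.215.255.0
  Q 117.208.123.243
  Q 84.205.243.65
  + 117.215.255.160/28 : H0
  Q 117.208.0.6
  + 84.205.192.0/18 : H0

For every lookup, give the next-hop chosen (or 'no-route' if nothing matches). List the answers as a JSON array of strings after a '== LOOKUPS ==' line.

Trace:
  add 84.205.0.0/16 -> H3 at depth 16
  add 117.208.0.0/12 -> H5 at depth 12
  lookup 117.208.0.11: bits 011101011101 walk d0:-→d1:-→d2:-→d3:-→d4:-→d5:-→d6:-→d7:-→d8:-→d9:-→d10:-→d11:-→d12:H5 -> H5
  lookup 135.190.111.236: bits ε walk d0:- -> no-route
  add 117.215.255.0/24 -> H0 at depth 24
  add 117.215.255.160/31 -> H5 at depth 31
  add 0.0.0.0/0 -> H1 at depth 0
  lookup 117.208.104.128: bits 0111010111010 walk d0:H1→d1:-→d2:-→d3:-→d4:-→d5:-→d6:-→d7:-→d8:-→d9:-→d10:-→d11:-→d12:H5→d13:- -> H5
  add 117.208.0.0/13 -> H2 at depth 13
  add 84.205.0.0/16 -> H0 at depth 16
  - 117.215.255.160/31 clear@31
  add 84.205.243.64/28 -> H3 at depth 28
  lookup 117.215.255.26: bits 011101011101011111111111 walk d0:H1→d1:-→d2:-→d3:-→d4:-→d5:-→d6:-→d7:-→d8:-→d9:-→d10:-→d11:-→d12:H5→d13:H2→d14:-→d15:-→d16:-→d17:-→d18:-→d19:-→d20:-→d21:-→d22:-→d23:-→d24:H0 -> H0
  lookup 107.51.58.100: bits 011 walk d0:H1→d1:-→d2:-→d3:- -> H1
  add 84.205.240.0/20 -> H5 at depth 20
  add 64.0.0.0/2 -> H3 at depth 2
  add 117.215.255.0/24 -> H5 at depth 24
  - 117.208.0.0/12 clear@12
  lookup 117.215.255.0: bits 011101011101011111111111 walk d0:H1→d1:-→d2:H3→d3:-→d4:-→d5:-→d6:-→d7:-→d8:-→d9:-→d10:-→d11:-→d12:-→d13:H2→d14:-→d15:-→d16:-→d17:-→d18:-→d19:-→d20:-→d21:-→d22:-→d23:-→d24:H5 -> H5
  lookup 117.208.123.243: bits 0111010111010 walk d0:H1→d1:-→d2:H3→d3:-→d4:-→d5:-→d6:-→d7:-→d8:-→d9:-→d10:-→d11:-→d12:-→d13:H2 -> H2
  lookup 84.205.243.65: bits 0101010011001101111100110100 walk d0:H1→d1:-→d2:H3→d3:-→d4:-→d5:-→d6:-→d7:-→d8:-→d9:-→d10:-→d11:-→d12:-→d13:-→d14:-→d15:-→d16:H0→d17:-→d18:-→d19:-→d20:H5→d21:-→d22:-→d23:-→d24:-→d25:-→d26:-→d27:-→d28:H3 -> H3
  add 117.215.255.160/28 -> H0 at depth 28
  lookup 117.208.0.6: bits 0111010111010 walk d0:H1→d1:-→d2:H3→d3:-→d4:-→d5:-→d6:-→d7:-→d8:-→d9:-→d10:-→d11:-→d12:-→d13:H2 -> H2
  add 84.205.192.0/18 -> H0 at depth 18

== LOOKUPS ==
["H5","no-route","H5","H0","H1","H5","H2","H3","H2"]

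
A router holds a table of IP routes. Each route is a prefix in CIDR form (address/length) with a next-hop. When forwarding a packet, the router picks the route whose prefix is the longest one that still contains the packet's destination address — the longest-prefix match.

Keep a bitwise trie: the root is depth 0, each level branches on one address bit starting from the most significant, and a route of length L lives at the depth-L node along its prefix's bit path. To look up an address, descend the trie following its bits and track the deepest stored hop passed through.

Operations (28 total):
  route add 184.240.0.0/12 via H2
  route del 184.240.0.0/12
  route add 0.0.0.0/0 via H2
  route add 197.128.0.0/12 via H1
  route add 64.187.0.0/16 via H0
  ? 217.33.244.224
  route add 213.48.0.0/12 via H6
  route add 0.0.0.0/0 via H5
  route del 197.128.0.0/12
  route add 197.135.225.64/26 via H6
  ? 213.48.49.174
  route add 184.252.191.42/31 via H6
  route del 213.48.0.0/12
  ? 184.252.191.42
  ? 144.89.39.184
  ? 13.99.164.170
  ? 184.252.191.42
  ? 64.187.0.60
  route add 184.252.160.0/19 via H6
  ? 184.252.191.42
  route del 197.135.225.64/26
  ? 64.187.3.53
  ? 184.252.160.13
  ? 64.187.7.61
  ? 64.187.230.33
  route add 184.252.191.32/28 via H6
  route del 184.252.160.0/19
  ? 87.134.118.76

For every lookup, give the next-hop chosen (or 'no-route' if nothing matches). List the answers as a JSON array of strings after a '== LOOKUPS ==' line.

Process each operation:
  + 184.240.0.0/12 (H2) depth=12
  del 184.240.0.0/12 (clear depth 12)
  + 0.0.0.0/0 (H2) depth=0
  + 197.128.0.0/12 (H1) depth=12
  + 64.187.0.0/16 (H0) depth=16
  Q 217.33.244.224: descend 110 ; hops seen [H2] ; pick H2
  + 213.48.0.0/12 (H6) depth=12
  + 0.0.0.0/0 (H5) depth=0
  del 197.128.0.0/12 (clear depth 12)
  + 197.135.225.64/26 (H6) depth=26
  Q 213.48.49.174: descend 110101010011 ; hops seen [H5,H6] ; pick H6
  + 184.252.191.42/31 (H6) depth=31
  del 213.48.0.0/12 (clear depth 12)
  Q 184.252.191.42: descend 1011100011111100101111110010101 ; hops seen [H5,H6] ; pick H6
  Q 144.89.39.184: descend 10 ; hops seen [H5] ; pick H5
  Q 13.99.164.170: descend 0 ; hops seen [H5] ; pick H5
  Q 184.252.191.42: descend 1011100011111100101111110010101 ; hops seen [H5,H6] ; pick H6
  Q 64.187.0.60: descend 0100000010111011 ; hops seen [H5,H0] ; pick H0
  + 184.252.160.0/19 (H6) depth=19
  Q 184.252.191.42: descend 1011100011111100101111110010101 ; hops seen [H5,H6,H6] ; pick H6
  del 197.135.225.64/26 (clear depth 26)
  Q 64.187.3.53: descend 0100000010111011 ; hops seen [H5,H0] ; pick H0
  Q 184.252.160.13: descend 1011100011111100101 ; hops seen [H5,H6] ; pick H6
  Q 64.187.7.61: descend 0100000010111011 ; hops seen [H5,H0] ; pick H0
  Q 64.187.230.33: descend 0100000010111011 ; hops seen [H5,H0] ; pick H0
  + 184.252.191.32/28 (H6) depth=28
  del 184.252.160.0/19 (clear depth 19)
  Q 87.134.118.76: descend 010 ; hops seen [H5] ; pick H5

== LOOKUPS ==
["H2","H6","H6","H5","H5","H6","H0","H6","H0","H6","H0","H0","H5"]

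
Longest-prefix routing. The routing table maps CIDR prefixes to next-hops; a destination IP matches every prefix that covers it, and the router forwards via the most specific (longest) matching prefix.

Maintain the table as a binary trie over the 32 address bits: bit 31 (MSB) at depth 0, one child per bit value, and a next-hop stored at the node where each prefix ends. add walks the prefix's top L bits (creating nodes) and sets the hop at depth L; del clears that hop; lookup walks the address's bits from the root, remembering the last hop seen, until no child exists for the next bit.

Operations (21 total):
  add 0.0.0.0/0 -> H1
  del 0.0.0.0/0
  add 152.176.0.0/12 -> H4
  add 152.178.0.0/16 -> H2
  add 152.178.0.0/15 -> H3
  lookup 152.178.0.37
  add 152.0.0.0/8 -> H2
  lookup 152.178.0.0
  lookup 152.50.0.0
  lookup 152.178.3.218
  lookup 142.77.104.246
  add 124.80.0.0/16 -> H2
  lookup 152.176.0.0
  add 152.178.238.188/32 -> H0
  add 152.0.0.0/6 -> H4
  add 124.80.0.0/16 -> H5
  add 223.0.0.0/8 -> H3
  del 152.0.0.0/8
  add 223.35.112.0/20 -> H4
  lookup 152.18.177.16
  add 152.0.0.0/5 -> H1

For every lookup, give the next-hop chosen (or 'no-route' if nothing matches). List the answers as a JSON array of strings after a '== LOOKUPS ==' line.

Apply in order:
  + 0.0.0.0/0 (H1) depth=0
  del 0.0.0.0/0 (clear depth 0)
  + 152.176.0.0/12 (H4) depth=12
  + 152.178.0.0/16 (H2) depth=16
  + 152.178.0.0/15 (H3) depth=15
  Q 152.178.0.37: descend 1001100010110010 ; hops seen [H4,H3,H2] ; pick H2
  + 152.0.0.0/8 (H2) depth=8
  Q 152.178.0.0: descend 1001100010110010 ; hops seen [H2,H4,H3,H2] ; pick H2
  Q 152.50.0.0: descend 10011000 ; hops seen [H2] ; pick H2
  Q 152.178.3.218: descend 1001100010110010 ; hops seen [H2,H4,H3,H2] ; pick H2
  Q 142.77.104.246: descend 100 ; hops seen [∅] ; pick no-route
  + 124.80.0.0/16 (H2) depth=16
  Q 152.176.0.0: descend 10011000101100 ; hops seen [H2,H4] ; pick H4
  + 152.178.238.188/32 (H0) depth=32
  + 152.0.0.0/6 (H4) depth=6
  + 124.80.0.0/16 (H5) depth=16
  + 223.0.0.0/8 (H3) depth=8
  del 152.0.0.0/8 (clear depth 8)
  + 223.35.112.0/20 (H4) depth=20
  Q 152.18.177.16: descend 10011000 ; hops seen [H4] ; pick H4
  + 152.0.0.0/5 (H1) depth=5

== LOOKUPS ==
["H2","H2","H2","H2","no-route","H4","H4"]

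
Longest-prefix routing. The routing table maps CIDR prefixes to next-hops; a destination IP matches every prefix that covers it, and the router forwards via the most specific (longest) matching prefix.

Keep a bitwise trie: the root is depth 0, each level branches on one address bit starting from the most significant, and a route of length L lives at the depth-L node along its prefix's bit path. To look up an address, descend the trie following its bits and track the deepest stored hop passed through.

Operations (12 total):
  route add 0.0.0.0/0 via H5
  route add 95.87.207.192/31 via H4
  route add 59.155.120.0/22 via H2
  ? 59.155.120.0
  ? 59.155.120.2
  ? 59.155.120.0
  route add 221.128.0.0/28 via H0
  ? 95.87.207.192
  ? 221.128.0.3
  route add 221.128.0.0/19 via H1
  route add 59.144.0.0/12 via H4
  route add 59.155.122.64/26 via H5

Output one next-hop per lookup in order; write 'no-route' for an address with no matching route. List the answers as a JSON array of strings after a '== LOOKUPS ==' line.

Process each operation:
  + 0.0.0.0/0 (H5) depth=0
  + 95.87.207.192/31 (H4) depth=31
  + 59.155.120.0/22 (H2) depth=22
  lookup 59.155.120.0: bits 0011101110011011011110 walk d0:H5→d1:-→d2:-→d3:-→d4:-→d5:-→d6:-→d7:-→d8:-→d9:-→d10:-→d11:-→d12:-→d13:-→d14:-→d15:-→d16:-→d17:-→d18:-→d19:-→d20:-→d21:-→d22:H2 -> H2
  lookup 59.155.120.2: bits 0011101110011011011110 walk d0:H5→d1:-→d2:-→d3:-→d4:-→d5:-→d6:-→d7:-→d8:-→d9:-→d10:-→d11:-→d12:-→d13:-→d14:-→d15:-→d16:-→d17:-→d18:-→d19:-→d20:-→d21:-→d22:H2 -> H2
  lookup 59.155.120.0: bits 0011101110011011011110 walk d0:H5→d1:-→d2:-→d3:-→d4:-→d5:-→d6:-→d7:-→d8:-→d9:-→d10:-→d11:-→d12:-→d13:-→d14:-→d15:-→d16:-→d17:-→d18:-→d19:-→d20:-→d21:-→d22:H2 -> H2
  + 221.128.0.0/28 (H0) depth=28
  lookup 95.87.207.192: bits 0101111101010111110011111100000 walk d0:H5→d1:-→d2:-→d3:-→d4:-→d5:-→d6:-→d7:-→d8:-→d9:-→d10:-→d11:-→d12:-→d13:-→d14:-→d15:-→d16:-→d17:-→d18:-→d19:-→d20:-→d21:-→d22:-→d23:-→d24:-→d25:-→d26:-→d27:-→d28:-→d29:-→d30:-→d31:H4 -> H4
  lookup 221.128.0.3: bits 1101110110000000000000000000 walk d0:H5→d1:-→d2:-→d3:-→d4:-→d5:-→d6:-→d7:-→d8:-→d9:-→d10:-→d11:-→d12:-→d13:-→d14:-→d15:-→d16:-→d17:-→d18:-→d19:-→d20:-→d21:-→d22:-→d23:-→d24:-→d25:-→d26:-→d27:-→d28:H0 -> H0
  + 221.128.0.0/19 (H1) depth=19
  + 59.144.0.0/12 (H4) depth=12
  + 59.155.122.64/26 (H5) depth=26

== LOOKUPS ==
["H2","H2","H2","H4","H0"]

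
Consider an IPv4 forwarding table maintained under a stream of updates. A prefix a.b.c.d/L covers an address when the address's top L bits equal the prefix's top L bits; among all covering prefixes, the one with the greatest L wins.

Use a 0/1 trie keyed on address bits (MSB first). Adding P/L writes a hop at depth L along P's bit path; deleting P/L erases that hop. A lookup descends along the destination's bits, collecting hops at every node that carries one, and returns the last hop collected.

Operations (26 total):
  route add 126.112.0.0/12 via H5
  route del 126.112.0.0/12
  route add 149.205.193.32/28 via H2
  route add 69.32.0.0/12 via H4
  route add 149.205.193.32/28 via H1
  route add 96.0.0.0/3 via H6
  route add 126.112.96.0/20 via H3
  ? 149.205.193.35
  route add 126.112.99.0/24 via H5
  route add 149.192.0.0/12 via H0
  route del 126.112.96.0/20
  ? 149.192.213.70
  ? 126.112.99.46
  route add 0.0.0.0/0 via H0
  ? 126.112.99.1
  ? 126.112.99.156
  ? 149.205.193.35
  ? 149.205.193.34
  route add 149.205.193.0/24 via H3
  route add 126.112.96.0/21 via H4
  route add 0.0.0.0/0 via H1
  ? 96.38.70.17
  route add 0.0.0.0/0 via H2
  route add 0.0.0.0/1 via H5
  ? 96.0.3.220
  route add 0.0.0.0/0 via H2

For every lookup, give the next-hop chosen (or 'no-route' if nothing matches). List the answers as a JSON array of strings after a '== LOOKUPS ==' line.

Process each operation:
  add 126.112.0.0/12 -> H5 at depth 12
  - 126.112.0.0/12 clear@12
  add 149.205.193.32/28 -> H2 at depth 28
  add 69.32.0.0/12 -> H4 at depth 12
  add 149.205.193.32/28 -> H1 at depth 28
  add 96.0.0.0/3 -> H6 at depth 3
  add 126.112.96.0/20 -> H3 at depth 20
  lookup 149.205.193.35: bits 1001010111001101110000010010 walk d0:-→d1:-→d2:-→d3:-→d4:-→d5:-→d6:-→d7:-→d8:-→d9:-→d10:-→d11:-→d12:-→d13:-→d14:-→d15:-→d16:-→d17:-→d18:-→d19:-→d20:-→d21:-→d22:-→d23:-→d24:-→d25:-→d26:-→d27:-→d28:H1 -> H1
  add 126.112.99.0/24 -> H5 at depth 24
  add 149.192.0.0/12 -> H0 at depth 12
  - 126.112.96.0/20 clear@20
  lookup 149.192.213.70: bits 100101011100 walk d0:-→d1:-→d2:-→d3:-→d4:-→d5:-→d6:-→d7:-→d8:-→d9:-→d10:-→d11:-→d12:H0 -> H0
  lookup 126.112.99.46: bits 011111100111000001100011 walk d0:-→d1:-→d2:-→d3:H6→d4:-→d5:-→d6:-→d7:-→d8:-→d9:-→d10:-→d11:-→d12:-→d13:-→d14:-→d15:-→d16:-→d17:-→d18:-→d19:-→d20:-→d21:-→d22:-→d23:-→d24:H5 -> H5
  add 0.0.0.0/0 -> H0 at depth 0
  lookup 126.112.99.1: bits 011111100111000001100011 walk d0:H0→d1:-→d2:-→d3:H6→d4:-→d5:-→d6:-→d7:-→d8:-→d9:-→d10:-→d11:-→d12:-→d13:-→d14:-→d15:-→d16:-→d17:-→d18:-→d19:-→d20:-→d21:-→d22:-→d23:-→d24:H5 -> H5
  lookup 126.112.99.156: bits 011111100111000001100011 walk d0:H0→d1:-→d2:-→d3:H6→d4:-→d5:-→d6:-→d7:-→d8:-→d9:-→d10:-→d11:-→d12:-→d13:-→d14:-→d15:-→d16:-→d17:-→d18:-→d19:-→d20:-→d21:-→d22:-→d23:-→d24:H5 -> H5
  lookup 149.205.193.35: bits 1001010111001101110000010010 walk d0:H0→d1:-→d2:-→d3:-→d4:-→d5:-→d6:-→d7:-→d8:-→d9:-→d10:-→d11:-→d12:H0→d13:-→d14:-→d15:-→d16:-→d17:-→d18:-→d19:-→d20:-→d21:-→d22:-→d23:-→d24:-→d25:-→d26:-→d27:-→d28:H1 -> H1
  lookup 149.205.193.34: bits 1001010111001101110000010010 walk d0:H0→d1:-→d2:-→d3:-→d4:-→d5:-→d6:-→d7:-→d8:-→d9:-→d10:-→d11:-→d12:H0→d13:-→d14:-→d15:-→d16:-→d17:-→d18:-→d19:-→d20:-→d21:-→d22:-→d23:-→d24:-→d25:-→d26:-→d27:-→d28:H1 -> H1
  add 149.205.193.0/24 -> H3 at depth 24
  add 126.112.96.0/21 -> H4 at depth 21
  add 0.0.0.0/0 -> H1 at depth 0
  lookup 96.38.70.17: bits 011 walk d0:H1→d1:-→d2:-→d3:H6 -> H6
  add 0.0.0.0/0 -> H2 at depth 0
  add 0.0.0.0/1 -> H5 at depth 1
  lookup 96.0.3.220: bits 011 walk d0:H2→d1:H5→d2:-→d3:H6 -> H6
  add 0.0.0.0/0 -> H2 at depth 0

== LOOKUPS ==
["H1","H0","H5","H5","H5","H1","H1","H6","H6"]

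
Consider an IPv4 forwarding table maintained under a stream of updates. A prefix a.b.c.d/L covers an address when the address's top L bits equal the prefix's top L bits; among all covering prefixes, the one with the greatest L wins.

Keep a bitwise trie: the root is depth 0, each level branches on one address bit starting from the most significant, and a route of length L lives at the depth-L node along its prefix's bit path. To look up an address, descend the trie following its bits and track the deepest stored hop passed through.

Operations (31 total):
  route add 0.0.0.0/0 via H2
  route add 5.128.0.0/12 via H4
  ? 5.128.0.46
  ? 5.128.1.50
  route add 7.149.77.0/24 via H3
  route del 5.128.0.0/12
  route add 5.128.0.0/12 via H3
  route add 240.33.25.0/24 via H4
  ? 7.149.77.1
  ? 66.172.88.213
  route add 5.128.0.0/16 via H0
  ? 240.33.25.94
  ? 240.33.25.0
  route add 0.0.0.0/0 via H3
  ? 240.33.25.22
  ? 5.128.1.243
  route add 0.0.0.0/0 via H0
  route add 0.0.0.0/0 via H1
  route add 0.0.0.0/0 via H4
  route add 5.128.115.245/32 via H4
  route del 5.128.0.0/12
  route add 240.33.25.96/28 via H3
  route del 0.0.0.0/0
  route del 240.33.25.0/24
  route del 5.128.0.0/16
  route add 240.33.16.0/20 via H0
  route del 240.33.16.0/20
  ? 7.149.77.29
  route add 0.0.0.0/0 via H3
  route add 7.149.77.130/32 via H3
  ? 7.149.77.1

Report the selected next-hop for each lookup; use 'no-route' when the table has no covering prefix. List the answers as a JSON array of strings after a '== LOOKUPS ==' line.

Trace:
  + 0.0.0.0/0 (H2) depth=0
  + 5.128.0.0/12 (H4) depth=12
  Q 5.128.0.46: descend 000001011000 ; hops seen [H2,H4] ; pick H4
  Q 5.128.1.50: descend 000001011000 ; hops seen [H2,H4] ; pick H4
  + 7.149.77.0/24 (H3) depth=24
  - 5.128.0.0/12 clear@12
  + 5.128.0.0/12 (H3) depth=12
  + 240.33.25.0/24 (H4) depth=24
  Q 7.149.77.1: descend 000001111001010101001101 ; hops seen [H2,H3] ; pick H3
  Q 66.172.88.213: descend 0 ; hops seen [H2] ; pick H2
  + 5.128.0.0/16 (H0) depth=16
  Q 240.33.25.94: descend 111100000010000100011001 ; hops seen [H2,H4] ; pick H4
  Q 240.33.25.0: descend 111100000010000100011001 ; hops seen [H2,H4] ; pick H4
  + 0.0.0.0/0 (H3) depth=0
  Q 240.33.25.22: descend 111100000010000100011001 ; hops seen [H3,H4] ; pick H4
  Q 5.128.1.243: descend 0000010110000000 ; hops seen [H3,H3,H0] ; pick H0
  + 0.0.0.0/0 (H0) depth=0
  + 0.0.0.0/0 (H1) depth=0
  + 0.0.0.0/0 (H4) depth=0
  + 5.128.115.245/32 (H4) depth=32
  - 5.128.0.0/12 clear@12
  + 240.33.25.96/28 (H3) depth=28
  - 0.0.0.0/0 clear@0
  - 240.33.25.0/24 clear@24
  - 5.128.0.0/16 clear@16
  + 240.33.16.0/20 (H0) depth=20
  - 240.33.16.0/20 clear@20
  Q 7.149.77.29: descend 000001111001010101001101 ; hops seen [H3] ; pick H3
  + 0.0.0.0/0 (H3) depth=0
  + 7.149.77.130/32 (H3) depth=32
  Q 7.149.77.1: descend 000001111001010101001101 ; hops seen [H3,H3] ; pick H3

== LOOKUPS ==
["H4","H4","H3","H2","H4","H4","H4","H0","H3","H3"]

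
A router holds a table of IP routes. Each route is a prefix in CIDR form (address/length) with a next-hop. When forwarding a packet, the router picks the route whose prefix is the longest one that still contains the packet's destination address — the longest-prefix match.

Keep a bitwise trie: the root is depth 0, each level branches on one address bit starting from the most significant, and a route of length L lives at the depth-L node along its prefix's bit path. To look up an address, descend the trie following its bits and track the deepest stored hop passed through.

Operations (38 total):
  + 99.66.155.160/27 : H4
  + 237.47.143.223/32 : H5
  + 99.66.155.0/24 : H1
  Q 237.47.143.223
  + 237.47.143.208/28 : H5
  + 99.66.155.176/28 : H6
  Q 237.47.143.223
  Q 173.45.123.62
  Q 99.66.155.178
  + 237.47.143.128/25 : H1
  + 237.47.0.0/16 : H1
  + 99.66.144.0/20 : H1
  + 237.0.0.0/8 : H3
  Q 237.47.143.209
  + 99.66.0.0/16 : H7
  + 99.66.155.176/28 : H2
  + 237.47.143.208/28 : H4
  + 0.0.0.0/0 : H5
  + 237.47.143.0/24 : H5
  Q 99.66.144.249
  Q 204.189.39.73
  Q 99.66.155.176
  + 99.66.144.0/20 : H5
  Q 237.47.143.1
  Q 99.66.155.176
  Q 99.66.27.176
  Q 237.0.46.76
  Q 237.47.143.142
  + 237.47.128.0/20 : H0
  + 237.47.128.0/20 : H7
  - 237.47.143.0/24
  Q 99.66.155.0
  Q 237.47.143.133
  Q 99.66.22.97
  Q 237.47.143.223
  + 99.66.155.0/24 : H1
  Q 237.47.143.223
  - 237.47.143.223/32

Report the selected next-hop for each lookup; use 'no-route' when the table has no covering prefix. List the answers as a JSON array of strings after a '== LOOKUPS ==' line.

Process each operation:
  add 99.66.155.160/27 -> H4 at depth 27
  add 237.47.143.223/32 -> H5 at depth 32
  add 99.66.155.0/24 -> H1 at depth 24
  lookup 237.47.143.223: bits 11101101001011111000111111011111 walk d0:-→d1:-→d2:-→d3:-→d4:-→d5:-→d6:-→d7:-→d8:-→d9:-→d10:-→d11:-→d12:-→d13:-→d14:-→d15:-→d16:-→d17:-→d18:-→d19:-→d20:-→d21:-→d22:-→d23:-→d24:-→d25:-→d26:-→d27:-→d28:-→d29:-→d30:-→d31:-→d32:H5 -> H5
  add 237.47.143.208/28 -> H5 at depth 28
  add 99.66.155.176/28 -> H6 at depth 28
  lookup 237.47.143.223: bits 11101101001011111000111111011111 walk d0:-→d1:-→d2:-→d3:-→d4:-→d5:-→d6:-→d7:-→d8:-→d9:-→d10:-→d11:-→d12:-→d13:-→d14:-→d15:-→d16:-→d17:-→d18:-→d19:-→d20:-→d21:-→d22:-→d23:-→d24:-→d25:-→d26:-→d27:-→d28:H5→d29:-→d30:-→d31:-→d32:H5 -> H5
  lookup 173.45.123.62: bits 1 walk d0:-→d1:- -> no-route
  lookup 99.66.155.178: bits 0110001101000010100110111011 walk d0:-→d1:-→d2:-→d3:-→d4:-→d5:-→d6:-→d7:-→d8:-→d9:-→d10:-→d11:-→d12:-→d13:-→d14:-→d15:-→d16:-→d17:-→d18:-→d19:-→d20:-→d21:-→d22:-→d23:-→d24:H1→d25:-→d26:-→d27:H4→d28:H6 -> H6
  add 237.47.143.128/25 -> H1 at depth 25
  add 237.47.0.0/16 -> H1 at depth 16
  add 99.66.144.0/20 -> H1 at depth 20
  add 237.0.0.0/8 -> H3 at depth 8
  lookup 237.47.143.209: bits 1110110100101111100011111101 walk d0:-→d1:-→d2:-→d3:-→d4:-→d5:-→d6:-→d7:-→d8:H3→d9:-→d10:-→d11:-→d12:-→d13:-→d14:-→d15:-→d16:H1→d17:-→d18:-→d19:-→d20:-→d21:-→d22:-→d23:-→d24:-→d25:H1→d26:-→d27:-→d28:H5 -> H5
  add 99.66.0.0/16 -> H7 at depth 16
  add 99.66.155.176/28 -> H2 at depth 28
  add 237.47.143.208/28 -> H4 at depth 28
  add 0.0.0.0/0 -> H5 at depth 0
  add 237.47.143.0/24 -> H5 at depth 24
  lookup 99.66.144.249: bits 01100011010000101001 walk d0:H5→d1:-→d2:-→d3:-→d4:-→d5:-→d6:-→d7:-→d8:-→d9:-→d10:-→d11:-→d12:-→d13:-→d14:-→d15:-→d16:H7→d17:-→d18:-→d19:-→d20:H1 -> H1
  lookup 204.189.39.73: bits 11 walk d0:H5→d1:-→d2:- -> H5
  lookup 99.66.155.176: bits 0110001101000010100110111011 walk d0:H5→d1:-→d2:-→d3:-→d4:-→d5:-→d6:-→d7:-→d8:-→d9:-→d10:-→d11:-→d12:-→d13:-→d14:-→d15:-→d16:H7→d17:-→d18:-→d19:-→d20:H1→d21:-→d22:-→d23:-→d24:H1→d25:-→d26:-→d27:H4→d28:H2 -> H2
  add 99.66.144.0/20 -> H5 at depth 20
  lookup 237.47.143.1: bits 111011010010111110001111 walk d0:H5→d1:-→d2:-→d3:-→d4:-→d5:-→d6:-→d7:-→d8:H3→d9:-→d10:-→d11:-→d12:-→d13:-→d14:-→d15:-→d16:H1→d17:-→d18:-→d19:-→d20:-→d21:-→d22:-→d23:-→d24:H5 -> H5
  lookup 99.66.155.176: bits 0110001101000010100110111011 walk d0:H5→d1:-→d2:-→d3:-→d4:-→d5:-→d6:-→d7:-→d8:-→d9:-→d10:-→d11:-→d12:-→d13:-→d14:-→d15:-→d16:H7→d17:-→d18:-→d19:-→d20:H5→d21:-→d22:-→d23:-→d24:H1→d25:-→d26:-→d27:H4→d28:H2 -> H2
  lookup 99.66.27.176: bits 0110001101000010 walk d0:H5→d1:-→d2:-→d3:-→d4:-→d5:-→d6:-→d7:-→d8:-→d9:-→d10:-→d11:-→d12:-→d13:-→d14:-→d15:-→d16:H7 -> H7
  lookup 237.0.46.76: bits 1110110100 walk d0:H5→d1:-→d2:-→d3:-→d4:-→d5:-→d6:-→d7:-→d8:H3→d9:-→d10:- -> H3
  lookup 237.47.143.142: bits 1110110100101111100011111 walk d0:H5→d1:-→d2:-→d3:-→d4:-→d5:-→d6:-→d7:-→d8:H3→d9:-→d10:-→d11:-→d12:-→d13:-→d14:-→d15:-→d16:H1→d17:-→d18:-→d19:-→d20:-→d21:-→d22:-→d23:-→d24:H5→d25:H1 -> H1
  add 237.47.128.0/20 -> H0 at depth 20
  add 237.47.128.0/20 -> H7 at depth 20
  - 237.47.143.0/24 clear@24
  lookup 99.66.155.0: bits 011000110100001010011011 walk d0:H5→d1:-→d2:-→d3:-→d4:-→d5:-→d6:-→d7:-→d8:-→d9:-→d10:-→d11:-→d12:-→d13:-→d14:-→d15:-→d16:H7→d17:-→d18:-→d19:-→d20:H5→d21:-→d22:-→d23:-→d24:H1 -> H1
  lookup 237.47.143.133: bits 1110110100101111100011111 walk d0:H5→d1:-→d2:-→d3:-→d4:-→d5:-→d6:-→d7:-→d8:H3→d9:-→d10:-→d11:-→d12:-→d13:-→d14:-→d15:-→d16:H1→d17:-→d18:-→d19:-→d20:H7→d21:-→d22:-→d23:-→d24:-→d25:H1 -> H1
  lookup 99.66.22.97: bits 0110001101000010 walk d0:H5→d1:-→d2:-→d3:-→d4:-→d5:-→d6:-→d7:-→d8:-→d9:-→d10:-→d11:-→d12:-→d13:-→d14:-→d15:-→d16:H7 -> H7
  lookup 237.47.143.223: bits 11101101001011111000111111011111 walk d0:H5→d1:-→d2:-→d3:-→d4:-→d5:-→d6:-→d7:-→d8:H3→d9:-→d10:-→d11:-→d12:-→d13:-→d14:-→d15:-→d16:H1→d17:-→d18:-→d19:-→d20:H7→d21:-→d22:-→d23:-→d24:-→d25:H1→d26:-→d27:-→d28:H4→d29:-→d30:-→d31:-→d32:H5 -> H5
  add 99.66.155.0/24 -> H1 at depth 24
  lookup 237.47.143.223: bits 11101101001011111000111111011111 walk d0:H5→d1:-→d2:-→d3:-→d4:-→d5:-→d6:-→d7:-→d8:H3→d9:-→d10:-→d11:-→d12:-→d13:-→d14:-→d15:-→d16:H1→d17:-→d18:-→d19:-→d20:H7→d21:-→d22:-→d23:-→d24:-→d25:H1→d26:-→d27:-→d28:H4→d29:-→d30:-→d31:-→d32:H5 -> H5
  - 237.47.143.223/32 clear@32

== LOOKUPS ==
["H5","H5","no-route","H6","H5","H1","H5","H2","H5","H2","H7","H3","H1","H1","H1","H7","H5","H5"]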